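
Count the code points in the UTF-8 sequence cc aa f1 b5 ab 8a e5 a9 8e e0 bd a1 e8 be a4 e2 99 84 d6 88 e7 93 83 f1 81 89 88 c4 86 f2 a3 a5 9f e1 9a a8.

Byte at offset 0: 0xCC = 11001100 → 2-byte char (#1). Advance 2.
Byte at offset 2: 0xF1 = 11110001 → 4-byte char (#2). Advance 4.
Byte at offset 6: 0xE5 = 11100101 → 3-byte char (#3). Advance 3.
Byte at offset 9: 0xE0 = 11100000 → 3-byte char (#4). Advance 3.
Byte at offset 12: 0xE8 = 11101000 → 3-byte char (#5). Advance 3.
Byte at offset 15: 0xE2 = 11100010 → 3-byte char (#6). Advance 3.
Byte at offset 18: 0xD6 = 11010110 → 2-byte char (#7). Advance 2.
Byte at offset 20: 0xE7 = 11100111 → 3-byte char (#8). Advance 3.
Byte at offset 23: 0xF1 = 11110001 → 4-byte char (#9). Advance 4.
Byte at offset 27: 0xC4 = 11000100 → 2-byte char (#10). Advance 2.
Byte at offset 29: 0xF2 = 11110010 → 4-byte char (#11). Advance 4.
Byte at offset 33: 0xE1 = 11100001 → 3-byte char (#12). Advance 3.
Reached end at offset 36 after 12 code points.

12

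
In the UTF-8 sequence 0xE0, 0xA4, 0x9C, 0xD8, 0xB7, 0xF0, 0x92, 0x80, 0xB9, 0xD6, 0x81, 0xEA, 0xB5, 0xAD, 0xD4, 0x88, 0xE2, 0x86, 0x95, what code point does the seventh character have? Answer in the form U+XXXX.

Offset 0: leading byte 0xE0 = 11100000 → 3-byte char #1 = E0 A4 9C.
Offset 3: leading byte 0xD8 = 11011000 → 2-byte char #2 = D8 B7.
Offset 5: leading byte 0xF0 = 11110000 → 4-byte char #3 = F0 92 80 B9.
Offset 9: leading byte 0xD6 = 11010110 → 2-byte char #4 = D6 81.
Offset 11: leading byte 0xEA = 11101010 → 3-byte char #5 = EA B5 AD.
Offset 14: leading byte 0xD4 = 11010100 → 2-byte char #6 = D4 88.
Offset 16: leading byte 0xE2 = 11100010 → 3-byte char #7 = E2 86 95.
Leading byte 0xE2 = 11100010 matches 1110xxxx → 3-byte sequence.
Byte 1: 0xE2 = 11100010, payload 0010 (4 bits).
Byte 2: 0x86 = 10000110 (10xxxxxx ✓), payload 000110.
Byte 3: 0x95 = 10010101 (10xxxxxx ✓), payload 010101.
Concatenate: 0010000110010101 = 0x2195 (16 bits → U+2195).

U+2195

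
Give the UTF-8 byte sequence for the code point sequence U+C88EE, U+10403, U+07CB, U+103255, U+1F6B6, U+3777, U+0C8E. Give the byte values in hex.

U+C88EE: 4-byte form → F3 88 A3 AE.
U+10403: 4-byte form → F0 90 90 83.
U+07CB: 2-byte form → DF 8B.
U+103255: 4-byte form → F4 83 89 95.
U+1F6B6: 4-byte form → F0 9F 9A B6.
U+3777: 3-byte form → E3 9D B7.
U+0C8E: 3-byte form → E0 B2 8E.
Concatenated (24 bytes): F3 88 A3 AE F0 90 90 83 DF 8B F4 83 89 95 F0 9F 9A B6 E3 9D B7 E0 B2 8E.

F3 88 A3 AE F0 90 90 83 DF 8B F4 83 89 95 F0 9F 9A B6 E3 9D B7 E0 B2 8E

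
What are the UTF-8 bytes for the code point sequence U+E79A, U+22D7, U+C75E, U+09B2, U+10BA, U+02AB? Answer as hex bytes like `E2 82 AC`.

U+E79A: 3-byte form → EE 9E 9A.
U+22D7: 3-byte form → E2 8B 97.
U+C75E: 3-byte form → EC 9D 9E.
U+09B2: 3-byte form → E0 A6 B2.
U+10BA: 3-byte form → E1 82 BA.
U+02AB: 2-byte form → CA AB.
Concatenated (17 bytes): EE 9E 9A E2 8B 97 EC 9D 9E E0 A6 B2 E1 82 BA CA AB.

EE 9E 9A E2 8B 97 EC 9D 9E E0 A6 B2 E1 82 BA CA AB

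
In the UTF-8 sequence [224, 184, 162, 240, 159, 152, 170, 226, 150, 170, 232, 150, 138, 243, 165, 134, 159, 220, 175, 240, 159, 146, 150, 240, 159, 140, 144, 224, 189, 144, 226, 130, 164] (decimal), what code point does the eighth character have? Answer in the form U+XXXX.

U+1F310

Offset 0: leading byte 0xE0 = 11100000 → 3-byte char #1 = E0 B8 A2.
Offset 3: leading byte 0xF0 = 11110000 → 4-byte char #2 = F0 9F 98 AA.
Offset 7: leading byte 0xE2 = 11100010 → 3-byte char #3 = E2 96 AA.
Offset 10: leading byte 0xE8 = 11101000 → 3-byte char #4 = E8 96 8A.
Offset 13: leading byte 0xF3 = 11110011 → 4-byte char #5 = F3 A5 86 9F.
Offset 17: leading byte 0xDC = 11011100 → 2-byte char #6 = DC AF.
Offset 19: leading byte 0xF0 = 11110000 → 4-byte char #7 = F0 9F 92 96.
Offset 23: leading byte 0xF0 = 11110000 → 4-byte char #8 = F0 9F 8C 90.
Leading byte 0xF0 = 11110000 matches 11110xxx → 4-byte sequence.
Byte 1: 0xF0 = 11110000, payload 000 (3 bits).
Byte 2: 0x9F = 10011111 (10xxxxxx ✓), payload 011111.
Byte 3: 0x8C = 10001100 (10xxxxxx ✓), payload 001100.
Byte 4: 0x90 = 10010000 (10xxxxxx ✓), payload 010000.
Concatenate: 000011111001100010000 = 0x1F310 (21 bits → U+1F310).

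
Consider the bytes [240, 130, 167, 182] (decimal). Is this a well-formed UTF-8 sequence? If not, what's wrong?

Leading byte 0xF0 = 11110000 → 4-byte form.
Continuation bytes all match 10xxxxxx. Payload decodes to 0x29F6.
But 0x29F6 < 0x10000, the minimum for a 4-byte sequence — this is an overlong encoding.

invalid (overlong encoding)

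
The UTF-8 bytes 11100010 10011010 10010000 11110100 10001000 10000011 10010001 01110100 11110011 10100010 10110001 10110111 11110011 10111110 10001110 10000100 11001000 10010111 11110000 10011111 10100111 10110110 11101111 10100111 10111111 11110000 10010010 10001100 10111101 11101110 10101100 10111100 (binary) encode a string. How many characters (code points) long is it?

Byte at offset 0: 0xE2 = 11100010 → 3-byte char (#1). Advance 3.
Byte at offset 3: 0xF4 = 11110100 → 4-byte char (#2). Advance 4.
Byte at offset 7: 0x74 = 01110100 → 1-byte char (#3). Advance 1.
Byte at offset 8: 0xF3 = 11110011 → 4-byte char (#4). Advance 4.
Byte at offset 12: 0xF3 = 11110011 → 4-byte char (#5). Advance 4.
Byte at offset 16: 0xC8 = 11001000 → 2-byte char (#6). Advance 2.
Byte at offset 18: 0xF0 = 11110000 → 4-byte char (#7). Advance 4.
Byte at offset 22: 0xEF = 11101111 → 3-byte char (#8). Advance 3.
Byte at offset 25: 0xF0 = 11110000 → 4-byte char (#9). Advance 4.
Byte at offset 29: 0xEE = 11101110 → 3-byte char (#10). Advance 3.
Reached end at offset 32 after 10 code points.

10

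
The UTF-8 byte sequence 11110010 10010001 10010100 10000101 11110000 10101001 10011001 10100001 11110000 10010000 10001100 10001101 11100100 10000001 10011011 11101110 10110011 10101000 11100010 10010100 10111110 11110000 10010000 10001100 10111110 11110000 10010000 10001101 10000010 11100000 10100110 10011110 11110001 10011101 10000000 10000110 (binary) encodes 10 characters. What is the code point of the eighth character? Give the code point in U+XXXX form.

U+10342

Offset 0: leading byte 0xF2 = 11110010 → 4-byte char #1 = F2 91 94 85.
Offset 4: leading byte 0xF0 = 11110000 → 4-byte char #2 = F0 A9 99 A1.
Offset 8: leading byte 0xF0 = 11110000 → 4-byte char #3 = F0 90 8C 8D.
Offset 12: leading byte 0xE4 = 11100100 → 3-byte char #4 = E4 81 9B.
Offset 15: leading byte 0xEE = 11101110 → 3-byte char #5 = EE B3 A8.
Offset 18: leading byte 0xE2 = 11100010 → 3-byte char #6 = E2 94 BE.
Offset 21: leading byte 0xF0 = 11110000 → 4-byte char #7 = F0 90 8C BE.
Offset 25: leading byte 0xF0 = 11110000 → 4-byte char #8 = F0 90 8D 82.
Leading byte 0xF0 = 11110000 matches 11110xxx → 4-byte sequence.
Byte 1: 0xF0 = 11110000, payload 000 (3 bits).
Byte 2: 0x90 = 10010000 (10xxxxxx ✓), payload 010000.
Byte 3: 0x8D = 10001101 (10xxxxxx ✓), payload 001101.
Byte 4: 0x82 = 10000010 (10xxxxxx ✓), payload 000010.
Concatenate: 000010000001101000010 = 0x10342 (21 bits → U+10342).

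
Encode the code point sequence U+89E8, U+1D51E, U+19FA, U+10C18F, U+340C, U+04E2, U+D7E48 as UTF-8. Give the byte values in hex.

U+89E8: 3-byte form → E8 A7 A8.
U+1D51E: 4-byte form → F0 9D 94 9E.
U+19FA: 3-byte form → E1 A7 BA.
U+10C18F: 4-byte form → F4 8C 86 8F.
U+340C: 3-byte form → E3 90 8C.
U+04E2: 2-byte form → D3 A2.
U+D7E48: 4-byte form → F3 97 B9 88.
Concatenated (23 bytes): E8 A7 A8 F0 9D 94 9E E1 A7 BA F4 8C 86 8F E3 90 8C D3 A2 F3 97 B9 88.

E8 A7 A8 F0 9D 94 9E E1 A7 BA F4 8C 86 8F E3 90 8C D3 A2 F3 97 B9 88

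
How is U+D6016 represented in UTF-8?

F3 96 80 96

U+D6016 = 0xD6016 = 876566 decimal. In range U+10000–U+10FFFF → 4-byte form: 11110xxx 10xxxxxx 10xxxxxx 10xxxxxx.
Binary (21 bits): 011010110000000010110.
Split 3+6+6+6: 011 | 010110 | 000000 | 010110.
Byte 1: 11110011 = 0xF3.
Byte 2: 10010110 = 0x96.
Byte 3: 10000000 = 0x80.
Byte 4: 10010110 = 0x96.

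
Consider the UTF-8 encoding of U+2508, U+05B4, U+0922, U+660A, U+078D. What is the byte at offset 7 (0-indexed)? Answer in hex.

U+2508 → 3-byte form E2 94 88 at offsets 0–2.
U+05B4 → 2-byte form D6 B4 at offsets 3–4.
U+0922 → 3-byte form E0 A4 A2 at offsets 5–7.
Offset 7 falls in char 3's range; it's byte 3 of E0 A4 A2 = 0xA2.

0xA2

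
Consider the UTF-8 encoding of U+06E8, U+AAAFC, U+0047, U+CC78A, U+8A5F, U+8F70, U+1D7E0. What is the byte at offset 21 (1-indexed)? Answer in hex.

1-indexed offset 21 is 0-indexed offset 20.
U+06E8 → 2-byte form DB A8 at offsets 0–1.
U+AAAFC → 4-byte form F2 AA AB BC at offsets 2–5.
U+0047 → 1-byte form 47 at offsets 6–6.
U+CC78A → 4-byte form F3 8C 9E 8A at offsets 7–10.
U+8A5F → 3-byte form E8 A9 9F at offsets 11–13.
U+8F70 → 3-byte form E8 BD B0 at offsets 14–16.
U+1D7E0 → 4-byte form F0 9D 9F A0 at offsets 17–20.
Offset 20 falls in char 7's range; it's byte 4 of F0 9D 9F A0 = 0xA0.

0xA0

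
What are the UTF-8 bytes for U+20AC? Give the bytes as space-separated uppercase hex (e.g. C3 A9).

E2 82 AC

U+20AC = 0x20AC = 8364 decimal. In range U+0800–U+FFFF → 3-byte form: 1110xxxx 10xxxxxx 10xxxxxx.
Binary (16 bits): 0010000010101100.
Split 4+6+6: 0010 | 000010 | 101100.
Byte 1: 11100010 = 0xE2.
Byte 2: 10000010 = 0x82.
Byte 3: 10101100 = 0xAC.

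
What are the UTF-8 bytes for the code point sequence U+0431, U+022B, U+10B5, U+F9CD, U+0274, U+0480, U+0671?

U+0431: 2-byte form → D0 B1.
U+022B: 2-byte form → C8 AB.
U+10B5: 3-byte form → E1 82 B5.
U+F9CD: 3-byte form → EF A7 8D.
U+0274: 2-byte form → C9 B4.
U+0480: 2-byte form → D2 80.
U+0671: 2-byte form → D9 B1.
Concatenated (16 bytes): D0 B1 C8 AB E1 82 B5 EF A7 8D C9 B4 D2 80 D9 B1.

D0 B1 C8 AB E1 82 B5 EF A7 8D C9 B4 D2 80 D9 B1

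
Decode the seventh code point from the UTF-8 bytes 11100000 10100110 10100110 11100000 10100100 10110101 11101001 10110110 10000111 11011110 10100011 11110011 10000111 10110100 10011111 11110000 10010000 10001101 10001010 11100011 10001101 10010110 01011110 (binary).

U+3356

Offset 0: leading byte 0xE0 = 11100000 → 3-byte char #1 = E0 A6 A6.
Offset 3: leading byte 0xE0 = 11100000 → 3-byte char #2 = E0 A4 B5.
Offset 6: leading byte 0xE9 = 11101001 → 3-byte char #3 = E9 B6 87.
Offset 9: leading byte 0xDE = 11011110 → 2-byte char #4 = DE A3.
Offset 11: leading byte 0xF3 = 11110011 → 4-byte char #5 = F3 87 B4 9F.
Offset 15: leading byte 0xF0 = 11110000 → 4-byte char #6 = F0 90 8D 8A.
Offset 19: leading byte 0xE3 = 11100011 → 3-byte char #7 = E3 8D 96.
Leading byte 0xE3 = 11100011 matches 1110xxxx → 3-byte sequence.
Byte 1: 0xE3 = 11100011, payload 0011 (4 bits).
Byte 2: 0x8D = 10001101 (10xxxxxx ✓), payload 001101.
Byte 3: 0x96 = 10010110 (10xxxxxx ✓), payload 010110.
Concatenate: 0011001101010110 = 0x3356 (16 bits → U+3356).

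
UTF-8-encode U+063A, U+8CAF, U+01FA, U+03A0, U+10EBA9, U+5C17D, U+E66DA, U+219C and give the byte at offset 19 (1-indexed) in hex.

1-indexed offset 19 is 0-indexed offset 18.
U+063A → 2-byte form D8 BA at offsets 0–1.
U+8CAF → 3-byte form E8 B2 AF at offsets 2–4.
U+01FA → 2-byte form C7 BA at offsets 5–6.
U+03A0 → 2-byte form CE A0 at offsets 7–8.
U+10EBA9 → 4-byte form F4 8E AE A9 at offsets 9–12.
U+5C17D → 4-byte form F1 9C 85 BD at offsets 13–16.
U+E66DA → 4-byte form F3 A6 9B 9A at offsets 17–20.
Offset 18 falls in char 7's range; it's byte 2 of F3 A6 9B 9A = 0xA6.

0xA6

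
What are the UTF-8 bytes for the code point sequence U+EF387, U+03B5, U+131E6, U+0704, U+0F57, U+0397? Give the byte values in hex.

F3 AF 8E 87 CE B5 F0 93 87 A6 DC 84 E0 BD 97 CE 97

U+EF387: 4-byte form → F3 AF 8E 87.
U+03B5: 2-byte form → CE B5.
U+131E6: 4-byte form → F0 93 87 A6.
U+0704: 2-byte form → DC 84.
U+0F57: 3-byte form → E0 BD 97.
U+0397: 2-byte form → CE 97.
Concatenated (17 bytes): F3 AF 8E 87 CE B5 F0 93 87 A6 DC 84 E0 BD 97 CE 97.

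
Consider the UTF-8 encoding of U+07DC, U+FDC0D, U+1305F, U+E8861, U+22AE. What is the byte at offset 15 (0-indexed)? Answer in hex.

U+07DC → 2-byte form DF 9C at offsets 0–1.
U+FDC0D → 4-byte form F3 BD B0 8D at offsets 2–5.
U+1305F → 4-byte form F0 93 81 9F at offsets 6–9.
U+E8861 → 4-byte form F3 A8 A1 A1 at offsets 10–13.
U+22AE → 3-byte form E2 8A AE at offsets 14–16.
Offset 15 falls in char 5's range; it's byte 2 of E2 8A AE = 0x8A.

0x8A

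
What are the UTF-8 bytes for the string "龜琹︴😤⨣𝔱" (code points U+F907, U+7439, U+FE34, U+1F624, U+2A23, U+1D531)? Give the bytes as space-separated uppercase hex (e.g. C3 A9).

U+F907: 3-byte form → EF A4 87.
U+7439: 3-byte form → E7 90 B9.
U+FE34: 3-byte form → EF B8 B4.
U+1F624: 4-byte form → F0 9F 98 A4.
U+2A23: 3-byte form → E2 A8 A3.
U+1D531: 4-byte form → F0 9D 94 B1.
Concatenated (20 bytes): EF A4 87 E7 90 B9 EF B8 B4 F0 9F 98 A4 E2 A8 A3 F0 9D 94 B1.

EF A4 87 E7 90 B9 EF B8 B4 F0 9F 98 A4 E2 A8 A3 F0 9D 94 B1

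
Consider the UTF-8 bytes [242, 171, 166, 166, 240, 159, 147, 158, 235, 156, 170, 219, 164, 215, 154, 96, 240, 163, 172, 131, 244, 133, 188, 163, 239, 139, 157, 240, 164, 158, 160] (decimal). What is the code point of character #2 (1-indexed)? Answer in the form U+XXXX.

Offset 0: leading byte 0xF2 = 11110010 → 4-byte char #1 = F2 AB A6 A6.
Offset 4: leading byte 0xF0 = 11110000 → 4-byte char #2 = F0 9F 93 9E.
Leading byte 0xF0 = 11110000 matches 11110xxx → 4-byte sequence.
Byte 1: 0xF0 = 11110000, payload 000 (3 bits).
Byte 2: 0x9F = 10011111 (10xxxxxx ✓), payload 011111.
Byte 3: 0x93 = 10010011 (10xxxxxx ✓), payload 010011.
Byte 4: 0x9E = 10011110 (10xxxxxx ✓), payload 011110.
Concatenate: 000011111010011011110 = 0x1F4DE (21 bits → U+1F4DE).

U+1F4DE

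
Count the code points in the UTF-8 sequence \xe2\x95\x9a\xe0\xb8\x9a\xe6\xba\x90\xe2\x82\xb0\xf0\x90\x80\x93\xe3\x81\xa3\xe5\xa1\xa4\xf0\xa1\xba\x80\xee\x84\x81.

9

Byte at offset 0: 0xE2 = 11100010 → 3-byte char (#1). Advance 3.
Byte at offset 3: 0xE0 = 11100000 → 3-byte char (#2). Advance 3.
Byte at offset 6: 0xE6 = 11100110 → 3-byte char (#3). Advance 3.
Byte at offset 9: 0xE2 = 11100010 → 3-byte char (#4). Advance 3.
Byte at offset 12: 0xF0 = 11110000 → 4-byte char (#5). Advance 4.
Byte at offset 16: 0xE3 = 11100011 → 3-byte char (#6). Advance 3.
Byte at offset 19: 0xE5 = 11100101 → 3-byte char (#7). Advance 3.
Byte at offset 22: 0xF0 = 11110000 → 4-byte char (#8). Advance 4.
Byte at offset 26: 0xEE = 11101110 → 3-byte char (#9). Advance 3.
Reached end at offset 29 after 9 code points.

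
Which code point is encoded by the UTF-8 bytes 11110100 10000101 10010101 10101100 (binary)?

U+10556C

Leading byte 0xF4 = 11110100 matches 11110xxx → 4-byte sequence.
Byte 1: 0xF4 = 11110100, payload 100 (3 bits).
Byte 2: 0x85 = 10000101 (10xxxxxx ✓), payload 000101.
Byte 3: 0x95 = 10010101 (10xxxxxx ✓), payload 010101.
Byte 4: 0xAC = 10101100 (10xxxxxx ✓), payload 101100.
Concatenate: 100000101010101101100 = 0x10556C (21 bits → U+10556C).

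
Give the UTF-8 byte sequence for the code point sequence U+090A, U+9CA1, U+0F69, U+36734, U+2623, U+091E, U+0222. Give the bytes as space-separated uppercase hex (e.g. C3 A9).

E0 A4 8A E9 B2 A1 E0 BD A9 F0 B6 9C B4 E2 98 A3 E0 A4 9E C8 A2

U+090A: 3-byte form → E0 A4 8A.
U+9CA1: 3-byte form → E9 B2 A1.
U+0F69: 3-byte form → E0 BD A9.
U+36734: 4-byte form → F0 B6 9C B4.
U+2623: 3-byte form → E2 98 A3.
U+091E: 3-byte form → E0 A4 9E.
U+0222: 2-byte form → C8 A2.
Concatenated (21 bytes): E0 A4 8A E9 B2 A1 E0 BD A9 F0 B6 9C B4 E2 98 A3 E0 A4 9E C8 A2.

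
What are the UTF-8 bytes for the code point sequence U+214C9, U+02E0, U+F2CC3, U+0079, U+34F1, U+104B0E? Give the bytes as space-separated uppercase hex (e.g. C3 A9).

U+214C9: 4-byte form → F0 A1 93 89.
U+02E0: 2-byte form → CB A0.
U+F2CC3: 4-byte form → F3 B2 B3 83.
U+0079: 1-byte form → 79.
U+34F1: 3-byte form → E3 93 B1.
U+104B0E: 4-byte form → F4 84 AC 8E.
Concatenated (18 bytes): F0 A1 93 89 CB A0 F3 B2 B3 83 79 E3 93 B1 F4 84 AC 8E.

F0 A1 93 89 CB A0 F3 B2 B3 83 79 E3 93 B1 F4 84 AC 8E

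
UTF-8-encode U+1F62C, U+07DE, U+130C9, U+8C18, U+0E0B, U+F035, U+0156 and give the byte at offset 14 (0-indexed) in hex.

0xB8

U+1F62C → 4-byte form F0 9F 98 AC at offsets 0–3.
U+07DE → 2-byte form DF 9E at offsets 4–5.
U+130C9 → 4-byte form F0 93 83 89 at offsets 6–9.
U+8C18 → 3-byte form E8 B0 98 at offsets 10–12.
U+0E0B → 3-byte form E0 B8 8B at offsets 13–15.
Offset 14 falls in char 5's range; it's byte 2 of E0 B8 8B = 0xB8.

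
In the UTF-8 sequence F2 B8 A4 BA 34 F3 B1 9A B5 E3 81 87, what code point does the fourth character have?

Offset 0: leading byte 0xF2 = 11110010 → 4-byte char #1 = F2 B8 A4 BA.
Offset 4: leading byte 0x34 = 00110100 → 1-byte char #2 = 34.
Offset 5: leading byte 0xF3 = 11110011 → 4-byte char #3 = F3 B1 9A B5.
Offset 9: leading byte 0xE3 = 11100011 → 3-byte char #4 = E3 81 87.
Leading byte 0xE3 = 11100011 matches 1110xxxx → 3-byte sequence.
Byte 1: 0xE3 = 11100011, payload 0011 (4 bits).
Byte 2: 0x81 = 10000001 (10xxxxxx ✓), payload 000001.
Byte 3: 0x87 = 10000111 (10xxxxxx ✓), payload 000111.
Concatenate: 0011000001000111 = 0x3047 (16 bits → U+3047).

U+3047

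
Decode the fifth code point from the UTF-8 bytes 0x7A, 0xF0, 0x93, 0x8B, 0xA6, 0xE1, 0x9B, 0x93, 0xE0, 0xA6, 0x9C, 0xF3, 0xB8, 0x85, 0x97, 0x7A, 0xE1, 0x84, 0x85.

U+F8157

Offset 0: leading byte 0x7A = 01111010 → 1-byte char #1 = 7A.
Offset 1: leading byte 0xF0 = 11110000 → 4-byte char #2 = F0 93 8B A6.
Offset 5: leading byte 0xE1 = 11100001 → 3-byte char #3 = E1 9B 93.
Offset 8: leading byte 0xE0 = 11100000 → 3-byte char #4 = E0 A6 9C.
Offset 11: leading byte 0xF3 = 11110011 → 4-byte char #5 = F3 B8 85 97.
Leading byte 0xF3 = 11110011 matches 11110xxx → 4-byte sequence.
Byte 1: 0xF3 = 11110011, payload 011 (3 bits).
Byte 2: 0xB8 = 10111000 (10xxxxxx ✓), payload 111000.
Byte 3: 0x85 = 10000101 (10xxxxxx ✓), payload 000101.
Byte 4: 0x97 = 10010111 (10xxxxxx ✓), payload 010111.
Concatenate: 011111000000101010111 = 0xF8157 (21 bits → U+F8157).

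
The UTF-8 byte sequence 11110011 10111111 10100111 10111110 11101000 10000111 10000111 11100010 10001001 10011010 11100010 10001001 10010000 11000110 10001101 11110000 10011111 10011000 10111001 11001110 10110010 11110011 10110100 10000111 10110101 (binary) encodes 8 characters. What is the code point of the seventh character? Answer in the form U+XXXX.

U+03B2

Offset 0: leading byte 0xF3 = 11110011 → 4-byte char #1 = F3 BF A7 BE.
Offset 4: leading byte 0xE8 = 11101000 → 3-byte char #2 = E8 87 87.
Offset 7: leading byte 0xE2 = 11100010 → 3-byte char #3 = E2 89 9A.
Offset 10: leading byte 0xE2 = 11100010 → 3-byte char #4 = E2 89 90.
Offset 13: leading byte 0xC6 = 11000110 → 2-byte char #5 = C6 8D.
Offset 15: leading byte 0xF0 = 11110000 → 4-byte char #6 = F0 9F 98 B9.
Offset 19: leading byte 0xCE = 11001110 → 2-byte char #7 = CE B2.
Leading byte 0xCE = 11001110 matches 110xxxxx → 2-byte sequence.
Byte 1: 0xCE = 11001110, payload 01110 (5 bits).
Byte 2: 0xB2 = 10110010 (10xxxxxx ✓), payload 110010.
Concatenate: 01110110010 = 0x3B2 (11 bits → U+03B2).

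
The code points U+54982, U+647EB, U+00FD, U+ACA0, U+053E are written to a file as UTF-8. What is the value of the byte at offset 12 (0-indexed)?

0xA0

U+54982 → 4-byte form F1 94 A6 82 at offsets 0–3.
U+647EB → 4-byte form F1 A4 9F AB at offsets 4–7.
U+00FD → 2-byte form C3 BD at offsets 8–9.
U+ACA0 → 3-byte form EA B2 A0 at offsets 10–12.
Offset 12 falls in char 4's range; it's byte 3 of EA B2 A0 = 0xA0.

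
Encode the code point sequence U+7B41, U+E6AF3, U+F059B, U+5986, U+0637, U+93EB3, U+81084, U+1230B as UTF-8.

E7 AD 81 F3 A6 AB B3 F3 B0 96 9B E5 A6 86 D8 B7 F2 93 BA B3 F2 81 82 84 F0 92 8C 8B

U+7B41: 3-byte form → E7 AD 81.
U+E6AF3: 4-byte form → F3 A6 AB B3.
U+F059B: 4-byte form → F3 B0 96 9B.
U+5986: 3-byte form → E5 A6 86.
U+0637: 2-byte form → D8 B7.
U+93EB3: 4-byte form → F2 93 BA B3.
U+81084: 4-byte form → F2 81 82 84.
U+1230B: 4-byte form → F0 92 8C 8B.
Concatenated (28 bytes): E7 AD 81 F3 A6 AB B3 F3 B0 96 9B E5 A6 86 D8 B7 F2 93 BA B3 F2 81 82 84 F0 92 8C 8B.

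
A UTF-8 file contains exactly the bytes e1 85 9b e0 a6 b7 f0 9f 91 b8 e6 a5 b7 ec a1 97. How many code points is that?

Byte at offset 0: 0xE1 = 11100001 → 3-byte char (#1). Advance 3.
Byte at offset 3: 0xE0 = 11100000 → 3-byte char (#2). Advance 3.
Byte at offset 6: 0xF0 = 11110000 → 4-byte char (#3). Advance 4.
Byte at offset 10: 0xE6 = 11100110 → 3-byte char (#4). Advance 3.
Byte at offset 13: 0xEC = 11101100 → 3-byte char (#5). Advance 3.
Reached end at offset 16 after 5 code points.

5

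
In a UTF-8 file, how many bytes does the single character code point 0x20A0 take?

3

U+20A0 = 0x20A0. UTF-8 uses 1 byte below 0x80, 2 below 0x800, 3 below 0x10000, 4 up to 0x10FFFF. 0x20A0 is in U+0800–U+FFFF → 3 bytes.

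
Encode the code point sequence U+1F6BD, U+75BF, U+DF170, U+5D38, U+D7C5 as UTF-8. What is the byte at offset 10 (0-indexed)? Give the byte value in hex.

U+1F6BD → 4-byte form F0 9F 9A BD at offsets 0–3.
U+75BF → 3-byte form E7 96 BF at offsets 4–6.
U+DF170 → 4-byte form F3 9F 85 B0 at offsets 7–10.
Offset 10 falls in char 3's range; it's byte 4 of F3 9F 85 B0 = 0xB0.

0xB0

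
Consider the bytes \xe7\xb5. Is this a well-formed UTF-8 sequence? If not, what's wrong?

invalid (sequence truncated)

Leading byte 0xE7 = 11100111 → 3-byte form, but only 2 bytes are present.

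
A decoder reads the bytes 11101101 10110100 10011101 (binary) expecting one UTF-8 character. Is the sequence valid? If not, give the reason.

Structurally a 3-byte sequence; payload = 0xDD1D.
But 0xDD1D is in U+D800–U+DFFF, the surrogate range. Surrogates are not Unicode scalar values and are forbidden in UTF-8.

invalid (encodes a surrogate (U+D800–U+DFFF))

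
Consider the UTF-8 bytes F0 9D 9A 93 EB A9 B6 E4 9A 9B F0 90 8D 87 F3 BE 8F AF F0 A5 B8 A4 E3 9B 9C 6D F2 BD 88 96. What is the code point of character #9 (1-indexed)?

Offset 0: leading byte 0xF0 = 11110000 → 4-byte char #1 = F0 9D 9A 93.
Offset 4: leading byte 0xEB = 11101011 → 3-byte char #2 = EB A9 B6.
Offset 7: leading byte 0xE4 = 11100100 → 3-byte char #3 = E4 9A 9B.
Offset 10: leading byte 0xF0 = 11110000 → 4-byte char #4 = F0 90 8D 87.
Offset 14: leading byte 0xF3 = 11110011 → 4-byte char #5 = F3 BE 8F AF.
Offset 18: leading byte 0xF0 = 11110000 → 4-byte char #6 = F0 A5 B8 A4.
Offset 22: leading byte 0xE3 = 11100011 → 3-byte char #7 = E3 9B 9C.
Offset 25: leading byte 0x6D = 01101101 → 1-byte char #8 = 6D.
Offset 26: leading byte 0xF2 = 11110010 → 4-byte char #9 = F2 BD 88 96.
Leading byte 0xF2 = 11110010 matches 11110xxx → 4-byte sequence.
Byte 1: 0xF2 = 11110010, payload 010 (3 bits).
Byte 2: 0xBD = 10111101 (10xxxxxx ✓), payload 111101.
Byte 3: 0x88 = 10001000 (10xxxxxx ✓), payload 001000.
Byte 4: 0x96 = 10010110 (10xxxxxx ✓), payload 010110.
Concatenate: 010111101001000010110 = 0xBD216 (21 bits → U+BD216).

U+BD216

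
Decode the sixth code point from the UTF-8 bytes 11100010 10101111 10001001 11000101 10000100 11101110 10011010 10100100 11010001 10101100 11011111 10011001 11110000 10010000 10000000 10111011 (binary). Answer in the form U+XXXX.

Offset 0: leading byte 0xE2 = 11100010 → 3-byte char #1 = E2 AF 89.
Offset 3: leading byte 0xC5 = 11000101 → 2-byte char #2 = C5 84.
Offset 5: leading byte 0xEE = 11101110 → 3-byte char #3 = EE 9A A4.
Offset 8: leading byte 0xD1 = 11010001 → 2-byte char #4 = D1 AC.
Offset 10: leading byte 0xDF = 11011111 → 2-byte char #5 = DF 99.
Offset 12: leading byte 0xF0 = 11110000 → 4-byte char #6 = F0 90 80 BB.
Leading byte 0xF0 = 11110000 matches 11110xxx → 4-byte sequence.
Byte 1: 0xF0 = 11110000, payload 000 (3 bits).
Byte 2: 0x90 = 10010000 (10xxxxxx ✓), payload 010000.
Byte 3: 0x80 = 10000000 (10xxxxxx ✓), payload 000000.
Byte 4: 0xBB = 10111011 (10xxxxxx ✓), payload 111011.
Concatenate: 000010000000000111011 = 0x1003B (21 bits → U+1003B).

U+1003B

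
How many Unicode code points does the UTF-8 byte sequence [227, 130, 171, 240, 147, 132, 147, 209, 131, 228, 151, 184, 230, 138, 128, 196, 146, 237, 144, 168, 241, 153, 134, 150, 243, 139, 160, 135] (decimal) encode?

9

Byte at offset 0: 0xE3 = 11100011 → 3-byte char (#1). Advance 3.
Byte at offset 3: 0xF0 = 11110000 → 4-byte char (#2). Advance 4.
Byte at offset 7: 0xD1 = 11010001 → 2-byte char (#3). Advance 2.
Byte at offset 9: 0xE4 = 11100100 → 3-byte char (#4). Advance 3.
Byte at offset 12: 0xE6 = 11100110 → 3-byte char (#5). Advance 3.
Byte at offset 15: 0xC4 = 11000100 → 2-byte char (#6). Advance 2.
Byte at offset 17: 0xED = 11101101 → 3-byte char (#7). Advance 3.
Byte at offset 20: 0xF1 = 11110001 → 4-byte char (#8). Advance 4.
Byte at offset 24: 0xF3 = 11110011 → 4-byte char (#9). Advance 4.
Reached end at offset 28 after 9 code points.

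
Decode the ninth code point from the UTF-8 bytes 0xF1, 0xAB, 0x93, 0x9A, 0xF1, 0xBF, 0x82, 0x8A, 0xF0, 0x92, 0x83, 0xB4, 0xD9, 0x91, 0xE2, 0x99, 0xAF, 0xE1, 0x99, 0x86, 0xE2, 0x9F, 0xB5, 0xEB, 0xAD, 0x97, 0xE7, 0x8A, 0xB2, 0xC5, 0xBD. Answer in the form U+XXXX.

U+72B2

Offset 0: leading byte 0xF1 = 11110001 → 4-byte char #1 = F1 AB 93 9A.
Offset 4: leading byte 0xF1 = 11110001 → 4-byte char #2 = F1 BF 82 8A.
Offset 8: leading byte 0xF0 = 11110000 → 4-byte char #3 = F0 92 83 B4.
Offset 12: leading byte 0xD9 = 11011001 → 2-byte char #4 = D9 91.
Offset 14: leading byte 0xE2 = 11100010 → 3-byte char #5 = E2 99 AF.
Offset 17: leading byte 0xE1 = 11100001 → 3-byte char #6 = E1 99 86.
Offset 20: leading byte 0xE2 = 11100010 → 3-byte char #7 = E2 9F B5.
Offset 23: leading byte 0xEB = 11101011 → 3-byte char #8 = EB AD 97.
Offset 26: leading byte 0xE7 = 11100111 → 3-byte char #9 = E7 8A B2.
Leading byte 0xE7 = 11100111 matches 1110xxxx → 3-byte sequence.
Byte 1: 0xE7 = 11100111, payload 0111 (4 bits).
Byte 2: 0x8A = 10001010 (10xxxxxx ✓), payload 001010.
Byte 3: 0xB2 = 10110010 (10xxxxxx ✓), payload 110010.
Concatenate: 0111001010110010 = 0x72B2 (16 bits → U+72B2).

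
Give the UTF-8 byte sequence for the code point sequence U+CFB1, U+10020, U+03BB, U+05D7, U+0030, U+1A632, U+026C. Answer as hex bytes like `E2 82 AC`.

EC BE B1 F0 90 80 A0 CE BB D7 97 30 F0 9A 98 B2 C9 AC

U+CFB1: 3-byte form → EC BE B1.
U+10020: 4-byte form → F0 90 80 A0.
U+03BB: 2-byte form → CE BB.
U+05D7: 2-byte form → D7 97.
U+0030: 1-byte form → 30.
U+1A632: 4-byte form → F0 9A 98 B2.
U+026C: 2-byte form → C9 AC.
Concatenated (18 bytes): EC BE B1 F0 90 80 A0 CE BB D7 97 30 F0 9A 98 B2 C9 AC.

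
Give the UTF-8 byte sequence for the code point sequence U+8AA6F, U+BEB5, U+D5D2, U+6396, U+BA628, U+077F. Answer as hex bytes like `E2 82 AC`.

F2 8A A9 AF EB BA B5 ED 97 92 E6 8E 96 F2 BA 98 A8 DD BF

U+8AA6F: 4-byte form → F2 8A A9 AF.
U+BEB5: 3-byte form → EB BA B5.
U+D5D2: 3-byte form → ED 97 92.
U+6396: 3-byte form → E6 8E 96.
U+BA628: 4-byte form → F2 BA 98 A8.
U+077F: 2-byte form → DD BF.
Concatenated (19 bytes): F2 8A A9 AF EB BA B5 ED 97 92 E6 8E 96 F2 BA 98 A8 DD BF.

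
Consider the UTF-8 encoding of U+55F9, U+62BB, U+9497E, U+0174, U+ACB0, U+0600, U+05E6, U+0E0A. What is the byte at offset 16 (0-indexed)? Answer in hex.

0x80

U+55F9 → 3-byte form E5 97 B9 at offsets 0–2.
U+62BB → 3-byte form E6 8A BB at offsets 3–5.
U+9497E → 4-byte form F2 94 A5 BE at offsets 6–9.
U+0174 → 2-byte form C5 B4 at offsets 10–11.
U+ACB0 → 3-byte form EA B2 B0 at offsets 12–14.
U+0600 → 2-byte form D8 80 at offsets 15–16.
Offset 16 falls in char 6's range; it's byte 2 of D8 80 = 0x80.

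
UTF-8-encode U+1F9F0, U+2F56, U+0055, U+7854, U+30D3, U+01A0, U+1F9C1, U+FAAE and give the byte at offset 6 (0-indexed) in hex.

U+1F9F0 → 4-byte form F0 9F A7 B0 at offsets 0–3.
U+2F56 → 3-byte form E2 BD 96 at offsets 4–6.
Offset 6 falls in char 2's range; it's byte 3 of E2 BD 96 = 0x96.

0x96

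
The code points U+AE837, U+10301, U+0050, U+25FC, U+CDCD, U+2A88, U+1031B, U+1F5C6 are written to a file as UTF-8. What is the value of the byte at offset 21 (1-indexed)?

1-indexed offset 21 is 0-indexed offset 20.
U+AE837 → 4-byte form F2 AE A0 B7 at offsets 0–3.
U+10301 → 4-byte form F0 90 8C 81 at offsets 4–7.
U+0050 → 1-byte form 50 at offsets 8–8.
U+25FC → 3-byte form E2 97 BC at offsets 9–11.
U+CDCD → 3-byte form EC B7 8D at offsets 12–14.
U+2A88 → 3-byte form E2 AA 88 at offsets 15–17.
U+1031B → 4-byte form F0 90 8C 9B at offsets 18–21.
Offset 20 falls in char 7's range; it's byte 3 of F0 90 8C 9B = 0x8C.

0x8C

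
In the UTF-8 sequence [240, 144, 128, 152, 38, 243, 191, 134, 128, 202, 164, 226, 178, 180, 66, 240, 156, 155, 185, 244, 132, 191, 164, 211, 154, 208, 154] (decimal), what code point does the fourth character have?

U+02A4

Offset 0: leading byte 0xF0 = 11110000 → 4-byte char #1 = F0 90 80 98.
Offset 4: leading byte 0x26 = 00100110 → 1-byte char #2 = 26.
Offset 5: leading byte 0xF3 = 11110011 → 4-byte char #3 = F3 BF 86 80.
Offset 9: leading byte 0xCA = 11001010 → 2-byte char #4 = CA A4.
Leading byte 0xCA = 11001010 matches 110xxxxx → 2-byte sequence.
Byte 1: 0xCA = 11001010, payload 01010 (5 bits).
Byte 2: 0xA4 = 10100100 (10xxxxxx ✓), payload 100100.
Concatenate: 01010100100 = 0x2A4 (11 bits → U+02A4).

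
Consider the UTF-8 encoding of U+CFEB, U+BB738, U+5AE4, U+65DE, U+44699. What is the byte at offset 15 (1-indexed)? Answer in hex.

1-indexed offset 15 is 0-indexed offset 14.
U+CFEB → 3-byte form EC BF AB at offsets 0–2.
U+BB738 → 4-byte form F2 BB 9C B8 at offsets 3–6.
U+5AE4 → 3-byte form E5 AB A4 at offsets 7–9.
U+65DE → 3-byte form E6 97 9E at offsets 10–12.
U+44699 → 4-byte form F1 84 9A 99 at offsets 13–16.
Offset 14 falls in char 5's range; it's byte 2 of F1 84 9A 99 = 0x84.

0x84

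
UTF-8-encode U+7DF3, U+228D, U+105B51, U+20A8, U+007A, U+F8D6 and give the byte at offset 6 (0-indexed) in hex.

0xF4

U+7DF3 → 3-byte form E7 B7 B3 at offsets 0–2.
U+228D → 3-byte form E2 8A 8D at offsets 3–5.
U+105B51 → 4-byte form F4 85 AD 91 at offsets 6–9.
Offset 6 falls in char 3's range; it's byte 1 of F4 85 AD 91 = 0xF4.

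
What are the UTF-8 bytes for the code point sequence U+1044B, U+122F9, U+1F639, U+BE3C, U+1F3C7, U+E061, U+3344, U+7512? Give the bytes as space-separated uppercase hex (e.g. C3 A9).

F0 90 91 8B F0 92 8B B9 F0 9F 98 B9 EB B8 BC F0 9F 8F 87 EE 81 A1 E3 8D 84 E7 94 92

U+1044B: 4-byte form → F0 90 91 8B.
U+122F9: 4-byte form → F0 92 8B B9.
U+1F639: 4-byte form → F0 9F 98 B9.
U+BE3C: 3-byte form → EB B8 BC.
U+1F3C7: 4-byte form → F0 9F 8F 87.
U+E061: 3-byte form → EE 81 A1.
U+3344: 3-byte form → E3 8D 84.
U+7512: 3-byte form → E7 94 92.
Concatenated (28 bytes): F0 90 91 8B F0 92 8B B9 F0 9F 98 B9 EB B8 BC F0 9F 8F 87 EE 81 A1 E3 8D 84 E7 94 92.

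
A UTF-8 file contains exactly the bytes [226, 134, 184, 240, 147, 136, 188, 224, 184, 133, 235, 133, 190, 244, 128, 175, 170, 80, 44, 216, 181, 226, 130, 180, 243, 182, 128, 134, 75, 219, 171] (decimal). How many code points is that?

12

Byte at offset 0: 0xE2 = 11100010 → 3-byte char (#1). Advance 3.
Byte at offset 3: 0xF0 = 11110000 → 4-byte char (#2). Advance 4.
Byte at offset 7: 0xE0 = 11100000 → 3-byte char (#3). Advance 3.
Byte at offset 10: 0xEB = 11101011 → 3-byte char (#4). Advance 3.
Byte at offset 13: 0xF4 = 11110100 → 4-byte char (#5). Advance 4.
Byte at offset 17: 0x50 = 01010000 → 1-byte char (#6). Advance 1.
Byte at offset 18: 0x2C = 00101100 → 1-byte char (#7). Advance 1.
Byte at offset 19: 0xD8 = 11011000 → 2-byte char (#8). Advance 2.
Byte at offset 21: 0xE2 = 11100010 → 3-byte char (#9). Advance 3.
Byte at offset 24: 0xF3 = 11110011 → 4-byte char (#10). Advance 4.
Byte at offset 28: 0x4B = 01001011 → 1-byte char (#11). Advance 1.
Byte at offset 29: 0xDB = 11011011 → 2-byte char (#12). Advance 2.
Reached end at offset 31 after 12 code points.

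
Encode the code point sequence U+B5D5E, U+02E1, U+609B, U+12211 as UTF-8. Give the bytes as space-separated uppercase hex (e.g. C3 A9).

U+B5D5E: 4-byte form → F2 B5 B5 9E.
U+02E1: 2-byte form → CB A1.
U+609B: 3-byte form → E6 82 9B.
U+12211: 4-byte form → F0 92 88 91.
Concatenated (13 bytes): F2 B5 B5 9E CB A1 E6 82 9B F0 92 88 91.

F2 B5 B5 9E CB A1 E6 82 9B F0 92 88 91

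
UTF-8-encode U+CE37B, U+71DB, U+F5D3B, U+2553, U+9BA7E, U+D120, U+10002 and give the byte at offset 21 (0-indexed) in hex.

U+CE37B → 4-byte form F3 8E 8D BB at offsets 0–3.
U+71DB → 3-byte form E7 87 9B at offsets 4–6.
U+F5D3B → 4-byte form F3 B5 B4 BB at offsets 7–10.
U+2553 → 3-byte form E2 95 93 at offsets 11–13.
U+9BA7E → 4-byte form F2 9B A9 BE at offsets 14–17.
U+D120 → 3-byte form ED 84 A0 at offsets 18–20.
U+10002 → 4-byte form F0 90 80 82 at offsets 21–24.
Offset 21 falls in char 7's range; it's byte 1 of F0 90 80 82 = 0xF0.

0xF0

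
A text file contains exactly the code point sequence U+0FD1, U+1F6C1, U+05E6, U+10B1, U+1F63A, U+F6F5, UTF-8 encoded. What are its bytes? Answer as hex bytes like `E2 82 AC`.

E0 BF 91 F0 9F 9B 81 D7 A6 E1 82 B1 F0 9F 98 BA EF 9B B5

U+0FD1: 3-byte form → E0 BF 91.
U+1F6C1: 4-byte form → F0 9F 9B 81.
U+05E6: 2-byte form → D7 A6.
U+10B1: 3-byte form → E1 82 B1.
U+1F63A: 4-byte form → F0 9F 98 BA.
U+F6F5: 3-byte form → EF 9B B5.
Concatenated (19 bytes): E0 BF 91 F0 9F 9B 81 D7 A6 E1 82 B1 F0 9F 98 BA EF 9B B5.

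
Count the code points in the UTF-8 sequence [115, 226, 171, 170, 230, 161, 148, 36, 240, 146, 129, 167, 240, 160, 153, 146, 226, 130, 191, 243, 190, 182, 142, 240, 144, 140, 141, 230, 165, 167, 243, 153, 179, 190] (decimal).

Byte at offset 0: 0x73 = 01110011 → 1-byte char (#1). Advance 1.
Byte at offset 1: 0xE2 = 11100010 → 3-byte char (#2). Advance 3.
Byte at offset 4: 0xE6 = 11100110 → 3-byte char (#3). Advance 3.
Byte at offset 7: 0x24 = 00100100 → 1-byte char (#4). Advance 1.
Byte at offset 8: 0xF0 = 11110000 → 4-byte char (#5). Advance 4.
Byte at offset 12: 0xF0 = 11110000 → 4-byte char (#6). Advance 4.
Byte at offset 16: 0xE2 = 11100010 → 3-byte char (#7). Advance 3.
Byte at offset 19: 0xF3 = 11110011 → 4-byte char (#8). Advance 4.
Byte at offset 23: 0xF0 = 11110000 → 4-byte char (#9). Advance 4.
Byte at offset 27: 0xE6 = 11100110 → 3-byte char (#10). Advance 3.
Byte at offset 30: 0xF3 = 11110011 → 4-byte char (#11). Advance 4.
Reached end at offset 34 after 11 code points.

11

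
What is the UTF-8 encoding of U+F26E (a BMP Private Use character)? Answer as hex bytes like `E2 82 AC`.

EF 89 AE

U+F26E = 0xF26E = 62062 decimal. In range U+0800–U+FFFF → 3-byte form: 1110xxxx 10xxxxxx 10xxxxxx.
Binary (16 bits): 1111001001101110.
Split 4+6+6: 1111 | 001001 | 101110.
Byte 1: 11101111 = 0xEF.
Byte 2: 10001001 = 0x89.
Byte 3: 10101110 = 0xAE.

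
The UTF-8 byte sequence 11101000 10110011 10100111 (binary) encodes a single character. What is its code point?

U+8CE7

Leading byte 0xE8 = 11101000 matches 1110xxxx → 3-byte sequence.
Byte 1: 0xE8 = 11101000, payload 1000 (4 bits).
Byte 2: 0xB3 = 10110011 (10xxxxxx ✓), payload 110011.
Byte 3: 0xA7 = 10100111 (10xxxxxx ✓), payload 100111.
Concatenate: 1000110011100111 = 0x8CE7 (16 bits → U+8CE7).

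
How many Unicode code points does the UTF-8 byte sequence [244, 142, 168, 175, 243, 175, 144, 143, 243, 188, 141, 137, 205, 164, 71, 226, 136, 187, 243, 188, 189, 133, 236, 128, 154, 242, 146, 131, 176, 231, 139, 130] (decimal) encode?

Byte at offset 0: 0xF4 = 11110100 → 4-byte char (#1). Advance 4.
Byte at offset 4: 0xF3 = 11110011 → 4-byte char (#2). Advance 4.
Byte at offset 8: 0xF3 = 11110011 → 4-byte char (#3). Advance 4.
Byte at offset 12: 0xCD = 11001101 → 2-byte char (#4). Advance 2.
Byte at offset 14: 0x47 = 01000111 → 1-byte char (#5). Advance 1.
Byte at offset 15: 0xE2 = 11100010 → 3-byte char (#6). Advance 3.
Byte at offset 18: 0xF3 = 11110011 → 4-byte char (#7). Advance 4.
Byte at offset 22: 0xEC = 11101100 → 3-byte char (#8). Advance 3.
Byte at offset 25: 0xF2 = 11110010 → 4-byte char (#9). Advance 4.
Byte at offset 29: 0xE7 = 11100111 → 3-byte char (#10). Advance 3.
Reached end at offset 32 after 10 code points.

10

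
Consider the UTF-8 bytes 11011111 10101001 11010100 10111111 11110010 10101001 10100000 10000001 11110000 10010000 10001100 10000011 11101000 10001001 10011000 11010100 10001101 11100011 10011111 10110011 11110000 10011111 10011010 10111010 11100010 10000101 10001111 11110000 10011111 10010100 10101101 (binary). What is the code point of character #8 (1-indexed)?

Offset 0: leading byte 0xDF = 11011111 → 2-byte char #1 = DF A9.
Offset 2: leading byte 0xD4 = 11010100 → 2-byte char #2 = D4 BF.
Offset 4: leading byte 0xF2 = 11110010 → 4-byte char #3 = F2 A9 A0 81.
Offset 8: leading byte 0xF0 = 11110000 → 4-byte char #4 = F0 90 8C 83.
Offset 12: leading byte 0xE8 = 11101000 → 3-byte char #5 = E8 89 98.
Offset 15: leading byte 0xD4 = 11010100 → 2-byte char #6 = D4 8D.
Offset 17: leading byte 0xE3 = 11100011 → 3-byte char #7 = E3 9F B3.
Offset 20: leading byte 0xF0 = 11110000 → 4-byte char #8 = F0 9F 9A BA.
Leading byte 0xF0 = 11110000 matches 11110xxx → 4-byte sequence.
Byte 1: 0xF0 = 11110000, payload 000 (3 bits).
Byte 2: 0x9F = 10011111 (10xxxxxx ✓), payload 011111.
Byte 3: 0x9A = 10011010 (10xxxxxx ✓), payload 011010.
Byte 4: 0xBA = 10111010 (10xxxxxx ✓), payload 111010.
Concatenate: 000011111011010111010 = 0x1F6BA (21 bits → U+1F6BA).

U+1F6BA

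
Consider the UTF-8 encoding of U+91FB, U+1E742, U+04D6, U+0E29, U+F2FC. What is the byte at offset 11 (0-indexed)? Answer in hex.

0xA9

U+91FB → 3-byte form E9 87 BB at offsets 0–2.
U+1E742 → 4-byte form F0 9E 9D 82 at offsets 3–6.
U+04D6 → 2-byte form D3 96 at offsets 7–8.
U+0E29 → 3-byte form E0 B8 A9 at offsets 9–11.
Offset 11 falls in char 4's range; it's byte 3 of E0 B8 A9 = 0xA9.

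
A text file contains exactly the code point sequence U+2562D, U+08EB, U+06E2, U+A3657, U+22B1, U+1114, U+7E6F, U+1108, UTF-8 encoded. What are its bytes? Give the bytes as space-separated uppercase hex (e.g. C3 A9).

F0 A5 98 AD E0 A3 AB DB A2 F2 A3 99 97 E2 8A B1 E1 84 94 E7 B9 AF E1 84 88

U+2562D: 4-byte form → F0 A5 98 AD.
U+08EB: 3-byte form → E0 A3 AB.
U+06E2: 2-byte form → DB A2.
U+A3657: 4-byte form → F2 A3 99 97.
U+22B1: 3-byte form → E2 8A B1.
U+1114: 3-byte form → E1 84 94.
U+7E6F: 3-byte form → E7 B9 AF.
U+1108: 3-byte form → E1 84 88.
Concatenated (25 bytes): F0 A5 98 AD E0 A3 AB DB A2 F2 A3 99 97 E2 8A B1 E1 84 94 E7 B9 AF E1 84 88.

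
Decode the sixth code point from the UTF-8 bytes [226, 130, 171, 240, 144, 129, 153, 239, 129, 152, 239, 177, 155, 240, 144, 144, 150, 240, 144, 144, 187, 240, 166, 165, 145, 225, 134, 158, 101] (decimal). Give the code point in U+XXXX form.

U+1043B

Offset 0: leading byte 0xE2 = 11100010 → 3-byte char #1 = E2 82 AB.
Offset 3: leading byte 0xF0 = 11110000 → 4-byte char #2 = F0 90 81 99.
Offset 7: leading byte 0xEF = 11101111 → 3-byte char #3 = EF 81 98.
Offset 10: leading byte 0xEF = 11101111 → 3-byte char #4 = EF B1 9B.
Offset 13: leading byte 0xF0 = 11110000 → 4-byte char #5 = F0 90 90 96.
Offset 17: leading byte 0xF0 = 11110000 → 4-byte char #6 = F0 90 90 BB.
Leading byte 0xF0 = 11110000 matches 11110xxx → 4-byte sequence.
Byte 1: 0xF0 = 11110000, payload 000 (3 bits).
Byte 2: 0x90 = 10010000 (10xxxxxx ✓), payload 010000.
Byte 3: 0x90 = 10010000 (10xxxxxx ✓), payload 010000.
Byte 4: 0xBB = 10111011 (10xxxxxx ✓), payload 111011.
Concatenate: 000010000010000111011 = 0x1043B (21 bits → U+1043B).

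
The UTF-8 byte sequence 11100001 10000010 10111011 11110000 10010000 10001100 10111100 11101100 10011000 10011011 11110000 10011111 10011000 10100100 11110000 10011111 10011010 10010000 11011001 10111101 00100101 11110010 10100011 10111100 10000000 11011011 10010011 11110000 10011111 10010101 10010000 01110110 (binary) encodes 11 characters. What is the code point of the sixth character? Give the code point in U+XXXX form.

Offset 0: leading byte 0xE1 = 11100001 → 3-byte char #1 = E1 82 BB.
Offset 3: leading byte 0xF0 = 11110000 → 4-byte char #2 = F0 90 8C BC.
Offset 7: leading byte 0xEC = 11101100 → 3-byte char #3 = EC 98 9B.
Offset 10: leading byte 0xF0 = 11110000 → 4-byte char #4 = F0 9F 98 A4.
Offset 14: leading byte 0xF0 = 11110000 → 4-byte char #5 = F0 9F 9A 90.
Offset 18: leading byte 0xD9 = 11011001 → 2-byte char #6 = D9 BD.
Leading byte 0xD9 = 11011001 matches 110xxxxx → 2-byte sequence.
Byte 1: 0xD9 = 11011001, payload 11001 (5 bits).
Byte 2: 0xBD = 10111101 (10xxxxxx ✓), payload 111101.
Concatenate: 11001111101 = 0x67D (11 bits → U+067D).

U+067D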